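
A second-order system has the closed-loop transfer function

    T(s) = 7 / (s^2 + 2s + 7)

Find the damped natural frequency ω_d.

Comparing s^2 + 2s + 7 to s^2 + 2ζωₙs + ωₙ²: ωₙ = √7 ≈ 2.646 rad/s and ζ = 2/(2·√7) ≈ 0.3780.
ζωₙ = 2/2 = 1, so ω_d = ωₙ√(1−ζ²) = √(ωₙ² − (ζωₙ)²) = √(7 − 1²) = √6 ≈ 2.449 rad/s.

ω_d ≈ 2.449 rad/s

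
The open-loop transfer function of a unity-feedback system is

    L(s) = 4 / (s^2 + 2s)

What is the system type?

Factor s from the denominator: s^2 + 2s = s·(s + 2).
There is 1 pole at the origin, so the system is Type 1.

Type 1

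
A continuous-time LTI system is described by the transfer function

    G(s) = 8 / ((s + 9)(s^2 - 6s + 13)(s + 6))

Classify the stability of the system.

unstable

The poles can be read from the denominator factors: s = -9, 3 + 2j, 3 - 2j, -6.
Since the pole(s) at s = 3 ± 2j lie in the right half-plane, the system is unstable.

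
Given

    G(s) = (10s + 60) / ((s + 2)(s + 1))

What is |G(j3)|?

|G(j3)| ≈ 5.883

Substitute s = j3: numerator = 60 + j30, denominator = -7 + j9.
|G(j3)| = |60 + j30| / |-7 + j9| = 67.082 / 11.402 ≈ 5.883.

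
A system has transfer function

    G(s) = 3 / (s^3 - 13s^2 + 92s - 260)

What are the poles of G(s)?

The poles are the roots of the denominator s^3 - 13s^2 + 92s - 260 = 0.
Trying s = 5: the polynomial evaluates to 0, so (s - 5) is a factor.
Dividing out leaves s^2 - 8s + 52 = 0.
The quadratic formula then gives s = 4 ± 6j.

s = 4 ± 6j, 5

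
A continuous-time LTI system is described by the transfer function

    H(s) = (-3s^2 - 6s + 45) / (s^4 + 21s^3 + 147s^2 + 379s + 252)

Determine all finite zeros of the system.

s = -5, 3

Set the numerator to zero: -3s^2 - 6s + 45 = 0, i.e. -3·(s^2 + 2s - 15) = 0.
Factoring: (s + 5)(s - 3) = 0.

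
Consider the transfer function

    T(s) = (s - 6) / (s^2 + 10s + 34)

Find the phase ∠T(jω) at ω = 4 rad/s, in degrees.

∠T(j4) ≈ 80.54°

At s = j4: numerator = -6 + j4, denominator = 18 + j40.
∠T = ∠num − ∠den = 146.31° − (65.772°) = 80.54°.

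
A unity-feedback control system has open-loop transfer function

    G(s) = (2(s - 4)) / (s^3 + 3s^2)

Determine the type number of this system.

The denominator has 2 factors of s at the origin (free integrators), so this is a Type 2 system.

Type 2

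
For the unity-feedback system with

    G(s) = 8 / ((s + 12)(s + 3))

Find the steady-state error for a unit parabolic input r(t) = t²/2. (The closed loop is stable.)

e_ss = ∞

G(s) has no poles at the origin.
This is a Type 0 system; Ka = lim_{s→0} s^2·G(s) = 0, so the steady-state error for a parabola input is infinite.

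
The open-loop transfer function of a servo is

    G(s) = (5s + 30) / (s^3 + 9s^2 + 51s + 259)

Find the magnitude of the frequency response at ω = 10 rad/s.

Substitute s = j10: numerator = 30 + j50, denominator = -641 - j490.
|G(j10)| = |30 + j50| / |-641 - j490| = 58.310 / 806.83 ≈ 0.07227.

|G(j10)| ≈ 0.07227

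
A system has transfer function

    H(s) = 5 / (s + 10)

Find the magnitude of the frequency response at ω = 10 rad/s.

Substitute s = j10: numerator = 5, denominator = 10 + j10.
|H(j10)| = |5| / |10 + j10| = 5 / 14.142 ≈ 0.3536.

|H(j10)| ≈ 0.3536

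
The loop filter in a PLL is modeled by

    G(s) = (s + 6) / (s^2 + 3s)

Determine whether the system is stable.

The denominator s^2 + 3s factors as s(s + 3), giving poles at s = 0, -3.
Since the simple pole(s) at s = 0 lie on the jω-axis with none in the right half-plane, the system is marginally stable.

marginally stable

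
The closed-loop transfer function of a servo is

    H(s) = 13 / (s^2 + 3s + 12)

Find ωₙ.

ωₙ ≈ 3.464 rad/s

Compare the denominator to the standard form s^2 + 2ζωₙs + ωₙ².
ωₙ² = 12, so ωₙ = √12 ≈ 3.464 rad/s.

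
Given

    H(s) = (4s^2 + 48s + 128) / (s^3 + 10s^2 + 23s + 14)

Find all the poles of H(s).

The poles are the roots of the denominator s^3 + 10s^2 + 23s + 14 = 0.
Trying s = -7: the polynomial evaluates to 0, so (s + 7) is a factor.
Dividing out leaves s^2 + 3s + 2 = 0.
Factoring the quadratic: (s + 2)(s + 1) = 0.

s = -7, -2, -1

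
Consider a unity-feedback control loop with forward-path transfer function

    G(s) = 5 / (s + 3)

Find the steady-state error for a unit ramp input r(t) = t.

e_ss = ∞

G(s) has no poles at the origin.
This is a Type 0 system; Kv = lim_{s→0} s·G(s) = 0, so the steady-state error for a ramp input is infinite.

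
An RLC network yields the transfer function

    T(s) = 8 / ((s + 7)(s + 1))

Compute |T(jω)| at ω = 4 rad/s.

Substitute s = j4: numerator = 8, denominator = -9 + j32.
|T(j4)| = |8| / |-9 + j32| = 8 / 33.242 ≈ 0.2407.

|T(j4)| ≈ 0.2407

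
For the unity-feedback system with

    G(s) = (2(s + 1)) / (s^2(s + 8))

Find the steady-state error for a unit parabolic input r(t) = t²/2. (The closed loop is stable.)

G(s) has 2 poles at the origin.
This is a Type 2 system. Ka = lim_{s→0} s^2·G(s) = 2/8 = 1/4.
e_ss = 1/Ka = 1/(1/4) = 4.

e_ss = 4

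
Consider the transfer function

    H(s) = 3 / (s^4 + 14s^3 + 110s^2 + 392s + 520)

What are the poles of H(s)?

The poles are the roots of the denominator s^4 + 14s^3 + 110s^2 + 392s + 520 = 0.
No real roots exist; factor into two real quadratics: (s^2 + 6s + 10)(s^2 + 8s + 52) = 0.
Each quadratic gives a conjugate pair via the quadratic formula.

s = -3 ± j, -4 ± 6j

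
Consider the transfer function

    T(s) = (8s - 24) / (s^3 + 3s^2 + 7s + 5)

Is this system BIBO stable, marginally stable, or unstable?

stable

The denominator s^3 + 3s^2 + 7s + 5 factors as (s^2 + 2s + 5)(s + 1), giving poles at s = -1 + 2j, -1 - 2j, -1.
Since all poles lie strictly in the left half-plane, the system is stable.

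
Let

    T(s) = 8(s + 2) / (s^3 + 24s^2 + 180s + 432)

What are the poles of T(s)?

s = -12, -6, -6

The poles are the roots of the denominator s^3 + 24s^2 + 180s + 432 = 0.
Trying s = -12: the polynomial evaluates to 0, so (s + 12) is a factor.
Dividing out leaves s^2 + 12s + 36 = 0.
Factoring the quadratic: (s + 6)^2 = 0.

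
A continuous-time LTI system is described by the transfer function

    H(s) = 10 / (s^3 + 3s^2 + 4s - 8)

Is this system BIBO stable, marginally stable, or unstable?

The denominator s^3 + 3s^2 + 4s - 8 factors as (s^2 + 4s + 8)(s - 1), giving poles at s = -2 ± 2j, 1.
Since the pole(s) at s = 1 lie in the right half-plane, the system is unstable.

unstable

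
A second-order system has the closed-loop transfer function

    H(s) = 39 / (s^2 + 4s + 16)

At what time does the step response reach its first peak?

t_p ≈ 0.9069 s

Comparing s^2 + 4s + 16 to s^2 + 2ζωₙs + ωₙ²: ωₙ = 4 rad/s and ζ = 4/(2·4) = 0.5.
ζωₙ = 4/2 = 2, so ω_d = ωₙ√(1−ζ²) = √(ωₙ² − (ζωₙ)²) = √(16 − 2²) = √12 ≈ 3.464 rad/s.
t_p = π/ω_d = π/3.464 ≈ 0.9069 s.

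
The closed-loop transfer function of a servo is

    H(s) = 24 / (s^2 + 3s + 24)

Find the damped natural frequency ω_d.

Comparing s^2 + 3s + 24 to s^2 + 2ζωₙs + ωₙ²: ωₙ = √24 ≈ 4.899 rad/s and ζ = 3/(2·√24) ≈ 0.3062.
ζωₙ = 3/2 = 1.5, so ω_d = ωₙ√(1−ζ²) = √(ωₙ² − (ζωₙ)²) = √(24 − 1.5²) = √21.75 ≈ 4.664 rad/s.

ω_d ≈ 4.664 rad/s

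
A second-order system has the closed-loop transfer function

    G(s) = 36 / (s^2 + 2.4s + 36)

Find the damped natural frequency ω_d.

ω_d ≈ 5.879 rad/s

Comparing s^2 + 2.4s + 36 to s^2 + 2ζωₙs + ωₙ²: ωₙ = 6 rad/s and ζ = 2.4/(2·6) = 0.2.
ζωₙ = 2.4/2 = 1.2, so ω_d = ωₙ√(1−ζ²) = √(ωₙ² − (ζωₙ)²) = √(36 − 1.2²) = √34.56 ≈ 5.879 rad/s.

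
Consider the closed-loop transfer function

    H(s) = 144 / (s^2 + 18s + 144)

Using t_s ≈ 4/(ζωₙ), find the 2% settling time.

t_s ≈ 0.4444 s

Comparing s^2 + 18s + 144 to s^2 + 2ζωₙs + ωₙ²: ωₙ = 12 rad/s and ζ = 18/(2·12) = 0.75.
ζωₙ = 18/2 = 9, so t_s ≈ 4/(ζωₙ) = 4/9 ≈ 0.4444 s.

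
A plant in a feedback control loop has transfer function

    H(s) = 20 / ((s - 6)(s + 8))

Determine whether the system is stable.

unstable

The poles can be read from the denominator factors: s = 6, -8.
Since the pole(s) at s = 6 lie in the right half-plane, the system is unstable.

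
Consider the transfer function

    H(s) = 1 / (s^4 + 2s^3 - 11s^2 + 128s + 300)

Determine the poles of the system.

The poles are the roots of the denominator s^4 + 2s^3 - 11s^2 + 128s + 300 = 0.
Trying s = -2: the polynomial evaluates to 0, so (s + 2) is a factor.
Dividing out leaves s^3 - 11s + 150 = 0.
This factors further as (s^2 - 6s + 25)(s + 6) = 0.

s = 3 + 4j, 3 - 4j, -2, -6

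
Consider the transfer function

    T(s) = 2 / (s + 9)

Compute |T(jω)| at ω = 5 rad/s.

Substitute s = j5: numerator = 2, denominator = 9 + j5.
|T(j5)| = |2| / |9 + j5| = 2 / 10.296 ≈ 0.1943.

|T(j5)| ≈ 0.1943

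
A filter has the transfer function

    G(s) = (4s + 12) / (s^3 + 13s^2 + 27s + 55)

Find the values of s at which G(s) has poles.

The poles are the roots of the denominator s^3 + 13s^2 + 27s + 55 = 0.
Trying s = -11: the polynomial evaluates to 0, so (s + 11) is a factor.
Dividing out leaves s^2 + 2s + 5 = 0.
The quadratic formula then gives s = -1 ± 2j.

s = -1 + 2j, -1 - 2j, -11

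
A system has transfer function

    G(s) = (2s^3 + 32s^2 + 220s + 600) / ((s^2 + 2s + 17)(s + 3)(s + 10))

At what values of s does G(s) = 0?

Set the numerator to zero: 2s^3 + 32s^2 + 220s + 600 = 0, i.e. 2·(s^3 + 16s^2 + 110s + 300) = 0.
Factoring: (s^2 + 10s + 50)(s + 6) = 0.

s = -5 + 5j, -5 - 5j, -6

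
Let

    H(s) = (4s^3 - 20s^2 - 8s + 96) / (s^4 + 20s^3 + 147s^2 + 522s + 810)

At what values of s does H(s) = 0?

s = 3, 4, -2

Set the numerator to zero: 4s^3 - 20s^2 - 8s + 96 = 0, i.e. 4·(s^3 - 5s^2 - 2s + 24) = 0.
Factoring: (s - 3)(s - 4)(s + 2) = 0.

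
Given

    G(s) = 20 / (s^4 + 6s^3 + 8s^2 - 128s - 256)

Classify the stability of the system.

unstable

The denominator s^4 + 6s^3 + 8s^2 - 128s - 256 factors as (s + 2)(s^2 + 8s + 32)(s - 4), giving poles at s = -2, -4 ± 4j, 4.
Since the pole(s) at s = 4 lie in the right half-plane, the system is unstable.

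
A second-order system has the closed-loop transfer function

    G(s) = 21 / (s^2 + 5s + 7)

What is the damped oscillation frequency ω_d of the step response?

Comparing s^2 + 5s + 7 to s^2 + 2ζωₙs + ωₙ²: ωₙ = √7 ≈ 2.646 rad/s and ζ = 5/(2·√7) ≈ 0.9449.
ζωₙ = 5/2 = 2.5, so ω_d = ωₙ√(1−ζ²) = √(ωₙ² − (ζωₙ)²) = √(7 − 2.5²) = √0.75 ≈ 0.8660 rad/s.

ω_d ≈ 0.8660 rad/s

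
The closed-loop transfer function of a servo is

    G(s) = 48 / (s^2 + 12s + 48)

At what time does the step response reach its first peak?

Comparing s^2 + 12s + 48 to s^2 + 2ζωₙs + ωₙ²: ωₙ = √48 ≈ 6.928 rad/s and ζ = 12/(2·√48) ≈ 0.8660.
ζωₙ = 12/2 = 6, so ω_d = ωₙ√(1−ζ²) = √(ωₙ² − (ζωₙ)²) = √(48 − 6²) = √12 ≈ 3.464 rad/s.
t_p = π/ω_d = π/3.464 ≈ 0.9069 s.

t_p ≈ 0.9069 s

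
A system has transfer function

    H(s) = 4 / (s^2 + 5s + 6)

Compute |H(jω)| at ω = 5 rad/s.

Substitute s = j5: numerator = 4, denominator = -19 + j25.
|H(j5)| = |4| / |-19 + j25| = 4 / 31.401 ≈ 0.1274.

|H(j5)| ≈ 0.1274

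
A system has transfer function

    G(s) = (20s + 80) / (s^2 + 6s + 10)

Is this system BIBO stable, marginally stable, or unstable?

The denominator s^2 + 6s + 10 factors as (s^2 + 6s + 10), giving poles at s = -3 ± j.
Since all poles lie strictly in the left half-plane, the system is stable.

stable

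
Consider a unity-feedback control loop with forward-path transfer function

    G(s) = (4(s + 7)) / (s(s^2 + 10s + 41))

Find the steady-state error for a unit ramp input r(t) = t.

e_ss = 1.464

G(s) has one pole at the origin.
This is a Type 1 system. Kv = lim_{s→0} s·G(s) = 28/41.
e_ss = 1/Kv = 1/(28/41) = 41/28 ≈ 1.464.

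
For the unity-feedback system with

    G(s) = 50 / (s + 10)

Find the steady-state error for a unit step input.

e_ss = 0.1667

G(s) has no poles at the origin.
This is a Type 0 system. Kp = lim_{s→0} G(s) = 50/10 = 5.
e_ss = 1/(1 + Kp) = 1/(1 + 5) = 1/6 ≈ 0.1667.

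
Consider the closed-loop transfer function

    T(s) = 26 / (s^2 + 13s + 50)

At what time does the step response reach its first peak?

t_p ≈ 1.128 s

Comparing s^2 + 13s + 50 to s^2 + 2ζωₙs + ωₙ²: ωₙ = √50 ≈ 7.071 rad/s and ζ = 13/(2·√50) ≈ 0.9192.
ζωₙ = 13/2 = 6.5, so ω_d = ωₙ√(1−ζ²) = √(ωₙ² − (ζωₙ)²) = √(50 − 6.5²) = √7.75 ≈ 2.784 rad/s.
t_p = π/ω_d = π/2.784 ≈ 1.128 s.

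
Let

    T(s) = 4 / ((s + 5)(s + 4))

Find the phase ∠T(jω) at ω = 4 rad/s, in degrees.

At s = j4: numerator = 4, denominator = 4 + j36.
∠T = ∠num − ∠den = 0° − (83.660°) = -83.66°.

∠T(j4) ≈ -83.66°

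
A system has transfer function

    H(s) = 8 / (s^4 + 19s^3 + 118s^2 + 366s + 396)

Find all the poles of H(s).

The poles are the roots of the denominator s^4 + 19s^3 + 118s^2 + 366s + 396 = 0.
Trying s = -11: the polynomial evaluates to 0, so (s + 11) is a factor.
Dividing out leaves s^3 + 8s^2 + 30s + 36 = 0.
This factors further as (s^2 + 6s + 18)(s + 2) = 0.

s = -11, -3 + 3j, -3 - 3j, -2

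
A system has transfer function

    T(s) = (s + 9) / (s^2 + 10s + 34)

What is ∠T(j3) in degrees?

∠T(j3) ≈ -31.76°

At s = j3: numerator = 9 + j3, denominator = 25 + j30.
∠T = ∠num − ∠den = 18.435° − (50.194°) = -31.76°.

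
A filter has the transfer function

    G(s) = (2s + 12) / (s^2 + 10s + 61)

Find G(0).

Set s = 0: G(0) = (12) / (61) = 12/61.

G(0) = 12/61 ≈ 0.1967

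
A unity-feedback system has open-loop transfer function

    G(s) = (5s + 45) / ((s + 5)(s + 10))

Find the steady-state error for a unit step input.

G(s) has no poles at the origin.
This is a Type 0 system. Kp = lim_{s→0} G(s) = 45/50 = 9/10.
e_ss = 1/(1 + Kp) = 1/(1 + 9/10) = 10/19 ≈ 0.5263.

e_ss = 0.5263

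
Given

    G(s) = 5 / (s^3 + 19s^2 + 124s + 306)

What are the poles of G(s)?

s = -5 ± 3j, -9

The poles are the roots of the denominator s^3 + 19s^2 + 124s + 306 = 0.
Trying s = -9: the polynomial evaluates to 0, so (s + 9) is a factor.
Dividing out leaves s^2 + 10s + 34 = 0.
The quadratic formula then gives s = -5 ± 3j.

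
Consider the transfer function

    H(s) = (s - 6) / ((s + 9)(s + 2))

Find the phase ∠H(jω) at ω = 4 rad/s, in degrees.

At s = j4: numerator = -6 + j4, denominator = 2 + j44.
∠H = ∠num − ∠den = 146.31° − (87.397°) = 58.91°.

∠H(j4) ≈ 58.91°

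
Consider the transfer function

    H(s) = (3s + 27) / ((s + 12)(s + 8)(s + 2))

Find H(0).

H(0) = 9/64 ≈ 0.1406

Set s = 0: H(0) = (27) / (192) = 9/64.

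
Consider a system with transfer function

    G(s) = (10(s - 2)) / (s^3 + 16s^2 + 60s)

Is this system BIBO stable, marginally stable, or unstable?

The denominator s^3 + 16s^2 + 60s factors as s(s + 10)(s + 6), giving poles at s = 0, -10, -6.
Since the simple pole(s) at s = 0 lie on the jω-axis with none in the right half-plane, the system is marginally stable.

marginally stable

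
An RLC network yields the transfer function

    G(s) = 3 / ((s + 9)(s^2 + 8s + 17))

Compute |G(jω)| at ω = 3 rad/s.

|G(j3)| = 0.01250

Substitute s = j3: numerator = 3, denominator = j240.
|G(j3)| = |3| / |j240| = 3 / 240 = 0.01250.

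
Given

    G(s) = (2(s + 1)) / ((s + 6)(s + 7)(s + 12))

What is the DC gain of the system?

G(0) = 1/252 ≈ 0.003968

At s = 0 each factor (s + a) contributes a and each (s^2 + bs + c) contributes c.
G(0) = 2·(1) / ((6) · (7) · (12)) = 2/504 = 1/252.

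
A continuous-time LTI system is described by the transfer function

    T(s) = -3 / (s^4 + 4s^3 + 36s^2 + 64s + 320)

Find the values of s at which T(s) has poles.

The poles are the roots of the denominator s^4 + 4s^3 + 36s^2 + 64s + 320 = 0.
No real roots exist; factor into two real quadratics: (s^2 + 4s + 20)(s^2 + 16) = 0.
Each quadratic gives a conjugate pair via the quadratic formula.

s = -2 ± 4j, ±4j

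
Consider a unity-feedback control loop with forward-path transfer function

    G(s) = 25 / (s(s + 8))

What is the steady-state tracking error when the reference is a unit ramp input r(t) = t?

G(s) has one pole at the origin.
This is a Type 1 system. Kv = lim_{s→0} s·G(s) = 25/8.
e_ss = 1/Kv = 1/(25/8) = 8/25 ≈ 0.3200.

e_ss = 0.3200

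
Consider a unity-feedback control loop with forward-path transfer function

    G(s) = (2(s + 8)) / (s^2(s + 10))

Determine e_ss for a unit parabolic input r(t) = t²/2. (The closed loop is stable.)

G(s) has 2 poles at the origin.
This is a Type 2 system. Ka = lim_{s→0} s^2·G(s) = 16/10 = 8/5.
e_ss = 1/Ka = 1/(8/5) = 5/8 ≈ 0.6250.

e_ss = 0.6250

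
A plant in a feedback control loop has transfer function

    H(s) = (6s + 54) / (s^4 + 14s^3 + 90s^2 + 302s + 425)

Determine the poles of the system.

s = -4 ± j, -3 ± 4j

The poles are the roots of the denominator s^4 + 14s^3 + 90s^2 + 302s + 425 = 0.
No real roots exist; factor into two real quadratics: (s^2 + 8s + 17)(s^2 + 6s + 25) = 0.
Each quadratic gives a conjugate pair via the quadratic formula.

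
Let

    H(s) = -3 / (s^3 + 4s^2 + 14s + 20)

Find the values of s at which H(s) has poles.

The poles are the roots of the denominator s^3 + 4s^2 + 14s + 20 = 0.
Trying s = -2: the polynomial evaluates to 0, so (s + 2) is a factor.
Dividing out leaves s^2 + 2s + 10 = 0.
The quadratic formula then gives s = -1 ± 3j.

s = -1 ± 3j, -2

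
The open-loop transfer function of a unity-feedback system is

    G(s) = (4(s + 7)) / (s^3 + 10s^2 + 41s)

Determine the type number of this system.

The denominator has 1 factor of s at the origin (free integrator), so this is a Type 1 system.

Type 1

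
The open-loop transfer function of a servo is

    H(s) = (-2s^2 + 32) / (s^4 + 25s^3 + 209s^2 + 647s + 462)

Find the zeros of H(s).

Set the numerator to zero: -2s^2 + 32 = 0, i.e. -2·(s^2 - 16) = 0.
Factoring: (s - 4)(s + 4) = 0.

s = 4, -4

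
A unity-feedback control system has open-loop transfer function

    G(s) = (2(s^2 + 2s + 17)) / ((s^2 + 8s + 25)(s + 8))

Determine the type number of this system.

The denominator has no factor of s at the origin — no free integrator — so this is a Type 0 system.

Type 0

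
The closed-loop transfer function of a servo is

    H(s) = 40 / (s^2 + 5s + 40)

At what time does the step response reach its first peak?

t_p ≈ 0.5408 s

Comparing s^2 + 5s + 40 to s^2 + 2ζωₙs + ωₙ²: ωₙ = √40 ≈ 6.325 rad/s and ζ = 5/(2·√40) ≈ 0.3953.
ζωₙ = 5/2 = 2.5, so ω_d = ωₙ√(1−ζ²) = √(ωₙ² − (ζωₙ)²) = √(40 − 2.5²) = √33.75 ≈ 5.809 rad/s.
t_p = π/ω_d = π/5.809 ≈ 0.5408 s.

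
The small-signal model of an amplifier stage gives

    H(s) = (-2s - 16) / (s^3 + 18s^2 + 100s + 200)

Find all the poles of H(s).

s = -10, -4 + 2j, -4 - 2j

The poles are the roots of the denominator s^3 + 18s^2 + 100s + 200 = 0.
Trying s = -10: the polynomial evaluates to 0, so (s + 10) is a factor.
Dividing out leaves s^2 + 8s + 20 = 0.
The quadratic formula then gives s = -4 ± 2j.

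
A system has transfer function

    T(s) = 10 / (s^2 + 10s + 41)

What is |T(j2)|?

Substitute s = j2: numerator = 10, denominator = 37 + j20.
|T(j2)| = |10| / |37 + j20| = 10 / 42.059 ≈ 0.2378.

|T(j2)| ≈ 0.2378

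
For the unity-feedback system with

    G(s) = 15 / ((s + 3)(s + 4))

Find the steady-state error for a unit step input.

e_ss = 0.4444

G(s) has no poles at the origin.
This is a Type 0 system. Kp = lim_{s→0} G(s) = 15/12 = 5/4.
e_ss = 1/(1 + Kp) = 1/(1 + 5/4) = 4/9 ≈ 0.4444.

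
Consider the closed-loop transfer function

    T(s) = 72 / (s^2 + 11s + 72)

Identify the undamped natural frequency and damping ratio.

ωₙ ≈ 8.485 rad/s, ζ ≈ 0.6482

Compare the denominator to the standard form s^2 + 2ζωₙs + ωₙ².
ωₙ² = 72, so ωₙ = √72 ≈ 8.485 rad/s.
2ζωₙ = 11, so ζ = 11/(2·√72) ≈ 0.6482.
With ζ = 0.6482 the response is underdamped.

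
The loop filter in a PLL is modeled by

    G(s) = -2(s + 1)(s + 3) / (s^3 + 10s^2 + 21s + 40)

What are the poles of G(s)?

The poles are the roots of the denominator s^3 + 10s^2 + 21s + 40 = 0.
Trying s = -8: the polynomial evaluates to 0, so (s + 8) is a factor.
Dividing out leaves s^2 + 2s + 5 = 0.
The quadratic formula then gives s = -1 ± 2j.

s = -1 ± 2j, -8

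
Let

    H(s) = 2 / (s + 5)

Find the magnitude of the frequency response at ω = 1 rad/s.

|H(j1)| ≈ 0.3922

Substitute s = j1: numerator = 2, denominator = 5 + j1.
|H(j1)| = |2| / |5 + j1| = 2 / 5.0990 ≈ 0.3922.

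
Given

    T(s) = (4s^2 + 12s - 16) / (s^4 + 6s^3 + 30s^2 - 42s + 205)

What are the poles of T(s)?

s = -4 + 5j, -4 - 5j, 1 + 2j, 1 - 2j

The poles are the roots of the denominator s^4 + 6s^3 + 30s^2 - 42s + 205 = 0.
No real roots exist; factor into two real quadratics: (s^2 + 8s + 41)(s^2 - 2s + 5) = 0.
Each quadratic gives a conjugate pair via the quadratic formula.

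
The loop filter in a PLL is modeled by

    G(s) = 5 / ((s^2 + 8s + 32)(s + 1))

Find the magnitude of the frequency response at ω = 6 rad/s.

Substitute s = j6: numerator = 5, denominator = -292 + j24.
|G(j6)| = |5| / |-292 + j24| = 5 / 292.98 ≈ 0.01707.

|G(j6)| ≈ 0.01707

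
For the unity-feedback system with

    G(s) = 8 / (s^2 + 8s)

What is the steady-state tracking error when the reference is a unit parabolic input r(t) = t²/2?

G(s) has one pole at the origin.
This is a Type 1 system; Ka = lim_{s→0} s^2·G(s) = 0, so the steady-state error for a parabola input is infinite.

e_ss = ∞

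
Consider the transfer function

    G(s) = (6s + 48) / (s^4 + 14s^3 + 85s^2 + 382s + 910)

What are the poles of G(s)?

s = -5, -7, -1 + 5j, -1 - 5j

The poles are the roots of the denominator s^4 + 14s^3 + 85s^2 + 382s + 910 = 0.
Trying s = -5: the polynomial evaluates to 0, so (s + 5) is a factor.
Dividing out leaves s^3 + 9s^2 + 40s + 182 = 0.
This factors further as (s + 7)(s^2 + 2s + 26) = 0.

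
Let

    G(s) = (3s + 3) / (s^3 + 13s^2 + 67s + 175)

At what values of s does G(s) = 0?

Set the numerator to zero: 3s + 3 = 0, i.e. 3·(s + 1) = 0.
So s = -1.

s = -1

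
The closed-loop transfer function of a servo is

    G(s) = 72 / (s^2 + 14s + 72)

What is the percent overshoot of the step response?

%OS ≈ 1.02%

Comparing s^2 + 14s + 72 to s^2 + 2ζωₙs + ωₙ²: ωₙ = √72 ≈ 8.485 rad/s and ζ = 14/(2·√72) ≈ 0.8250.
%OS = 100·exp(−πζ/√(1−ζ²)) = 100·exp(−π·0.8250/√(1−0.8250²)) ≈ 1.02%.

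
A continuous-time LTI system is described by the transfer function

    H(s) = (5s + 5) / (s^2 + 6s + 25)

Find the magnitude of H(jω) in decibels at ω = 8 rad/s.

Substitute s = j8: numerator = 5 + j40, denominator = -39 + j48.
|H(j8)| = |5 + j40| / |-39 + j48| = 40.311 / 61.847 ≈ 0.6518.
In decibels: 20·log₁₀(0.6518) ≈ -3.72 dB.

|H(j8)|_dB ≈ -3.72 dB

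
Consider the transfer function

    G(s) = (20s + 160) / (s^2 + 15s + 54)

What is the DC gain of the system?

Set s = 0: G(0) = (160) / (54) = 80/27.

G(0) = 80/27 ≈ 2.963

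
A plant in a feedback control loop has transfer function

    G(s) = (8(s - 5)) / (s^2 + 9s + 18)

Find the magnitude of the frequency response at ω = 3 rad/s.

Substitute s = j3: numerator = -40 + j24, denominator = 9 + j27.
|G(j3)| = |-40 + j24| / |9 + j27| = 46.648 / 28.460 ≈ 1.639.

|G(j3)| ≈ 1.639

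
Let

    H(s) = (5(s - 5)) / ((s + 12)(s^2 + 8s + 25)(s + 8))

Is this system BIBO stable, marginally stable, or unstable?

The poles can be read from the denominator factors: s = -12, -4 ± 3j, -8.
Since all poles lie strictly in the left half-plane, the system is stable.

stable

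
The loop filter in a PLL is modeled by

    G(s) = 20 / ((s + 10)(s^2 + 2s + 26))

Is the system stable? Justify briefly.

stable

The poles can be read from the denominator factors: s = -10, -1 + 5j, -1 - 5j.
Since all poles lie strictly in the left half-plane, the system is stable.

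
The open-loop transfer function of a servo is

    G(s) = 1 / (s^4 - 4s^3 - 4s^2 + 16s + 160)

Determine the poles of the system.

s = 4 + 2j, 4 - 2j, -2 + 2j, -2 - 2j

The poles are the roots of the denominator s^4 - 4s^3 - 4s^2 + 16s + 160 = 0.
No real roots exist; factor into two real quadratics: (s^2 - 8s + 20)(s^2 + 4s + 8) = 0.
Each quadratic gives a conjugate pair via the quadratic formula.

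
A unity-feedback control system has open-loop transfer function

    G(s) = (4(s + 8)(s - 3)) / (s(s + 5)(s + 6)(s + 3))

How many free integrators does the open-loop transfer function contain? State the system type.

The denominator has 1 factor of s at the origin (free integrator), so this is a Type 1 system.

Type 1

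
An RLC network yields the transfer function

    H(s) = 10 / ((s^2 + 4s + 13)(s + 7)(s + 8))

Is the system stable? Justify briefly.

The poles can be read from the denominator factors: s = -2 ± 3j, -7, -8.
Since all poles lie strictly in the left half-plane, the system is stable.

stable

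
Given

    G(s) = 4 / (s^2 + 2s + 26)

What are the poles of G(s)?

s = -1 + 5j, -1 - 5j

The poles are the roots of the denominator s^2 + 2s + 26 = 0.
Using the quadratic formula: s = (-2 ± √(-100))/2 = -1 ± 5j.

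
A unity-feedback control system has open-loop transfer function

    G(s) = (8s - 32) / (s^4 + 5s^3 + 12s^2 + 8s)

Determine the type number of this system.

Factor s from the denominator: s^4 + 5s^3 + 12s^2 + 8s = s·(s^3 + 5s^2 + 12s + 8).
There is 1 pole at the origin, so the system is Type 1.

Type 1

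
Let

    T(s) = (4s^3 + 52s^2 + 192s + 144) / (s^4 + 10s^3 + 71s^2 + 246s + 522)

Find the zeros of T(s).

s = -6, -1, -6

Set the numerator to zero: 4s^3 + 52s^2 + 192s + 144 = 0, i.e. 4·(s^3 + 13s^2 + 48s + 36) = 0.
Factoring: (s + 6)^2(s + 1) = 0.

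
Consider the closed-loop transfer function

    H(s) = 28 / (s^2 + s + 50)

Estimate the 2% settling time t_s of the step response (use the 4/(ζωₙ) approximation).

Comparing s^2 + s + 50 to s^2 + 2ζωₙs + ωₙ²: ωₙ = √50 ≈ 7.071 rad/s and ζ = 1/(2·√50) ≈ 0.07071.
ζωₙ = 1/2 = 0.5, so t_s ≈ 4/(ζωₙ) = 4/0.5 = 8 s.

t_s ≈ 8 s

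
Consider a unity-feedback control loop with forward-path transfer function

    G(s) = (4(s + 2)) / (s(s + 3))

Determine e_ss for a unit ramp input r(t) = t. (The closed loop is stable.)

G(s) has one pole at the origin.
This is a Type 1 system. Kv = lim_{s→0} s·G(s) = 8/3.
e_ss = 1/Kv = 1/(8/3) = 3/8 ≈ 0.3750.

e_ss = 0.3750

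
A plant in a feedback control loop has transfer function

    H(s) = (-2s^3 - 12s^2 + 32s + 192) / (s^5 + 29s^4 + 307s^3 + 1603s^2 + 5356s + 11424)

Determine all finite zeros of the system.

Set the numerator to zero: -2s^3 - 12s^2 + 32s + 192 = 0, i.e. -2·(s^3 + 6s^2 - 16s - 96) = 0.
Factoring: (s + 6)(s + 4)(s - 4) = 0.

s = -6, -4, 4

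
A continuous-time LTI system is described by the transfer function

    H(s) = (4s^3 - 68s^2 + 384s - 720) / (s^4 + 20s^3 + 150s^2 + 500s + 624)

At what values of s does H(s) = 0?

Set the numerator to zero: 4s^3 - 68s^2 + 384s - 720 = 0, i.e. 4·(s^3 - 17s^2 + 96s - 180) = 0.
Factoring: (s - 6)^2(s - 5) = 0.

s = 6, 5, 6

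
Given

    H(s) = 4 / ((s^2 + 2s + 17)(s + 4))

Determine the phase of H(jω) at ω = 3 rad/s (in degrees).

At s = j3: numerator = 4, denominator = 14 + j48.
∠H = ∠num − ∠den = 0° − (73.740°) = -73.74°.

∠H(j3) ≈ -73.74°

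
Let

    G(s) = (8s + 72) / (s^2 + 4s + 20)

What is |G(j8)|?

Substitute s = j8: numerator = 72 + j64, denominator = -44 + j32.
|G(j8)| = |72 + j64| / |-44 + j32| = 96.333 / 54.406 ≈ 1.771.

|G(j8)| ≈ 1.771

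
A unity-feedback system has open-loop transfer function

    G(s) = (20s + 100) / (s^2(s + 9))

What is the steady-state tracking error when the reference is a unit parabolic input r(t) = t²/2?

e_ss = 0.09000

G(s) has 2 poles at the origin.
This is a Type 2 system. Ka = lim_{s→0} s^2·G(s) = 100/9.
e_ss = 1/Ka = 1/(100/9) = 9/100 ≈ 0.09000.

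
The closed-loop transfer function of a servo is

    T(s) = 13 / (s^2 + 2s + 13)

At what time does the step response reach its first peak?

Comparing s^2 + 2s + 13 to s^2 + 2ζωₙs + ωₙ²: ωₙ = √13 ≈ 3.606 rad/s and ζ = 2/(2·√13) ≈ 0.2774.
ζωₙ = 2/2 = 1, so ω_d = ωₙ√(1−ζ²) = √(ωₙ² − (ζωₙ)²) = √(13 − 1²) = √12 ≈ 3.464 rad/s.
t_p = π/ω_d = π/3.464 ≈ 0.9069 s.

t_p ≈ 0.9069 s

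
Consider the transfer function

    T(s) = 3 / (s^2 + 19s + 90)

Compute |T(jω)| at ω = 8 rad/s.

|T(j8)| ≈ 0.01945

Substitute s = j8: numerator = 3, denominator = 26 + j152.
|T(j8)| = |3| / |26 + j152| = 3 / 154.21 ≈ 0.01945.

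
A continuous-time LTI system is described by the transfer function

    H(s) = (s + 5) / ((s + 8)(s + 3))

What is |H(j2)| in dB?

Substitute s = j2: numerator = 5 + j2, denominator = 20 + j22.
|H(j2)| = |5 + j2| / |20 + j22| = 5.3852 / 29.732 ≈ 0.1811.
In decibels: 20·log₁₀(0.1811) ≈ -14.8 dB.

|H(j2)|_dB ≈ -14.8 dB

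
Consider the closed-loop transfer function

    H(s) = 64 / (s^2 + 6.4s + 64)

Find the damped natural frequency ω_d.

ω_d ≈ 7.332 rad/s

Comparing s^2 + 6.4s + 64 to s^2 + 2ζωₙs + ωₙ²: ωₙ = 8 rad/s and ζ = 6.4/(2·8) = 0.4.
ζωₙ = 6.4/2 = 3.2, so ω_d = ωₙ√(1−ζ²) = √(ωₙ² − (ζωₙ)²) = √(64 − 3.2²) = √53.76 ≈ 7.332 rad/s.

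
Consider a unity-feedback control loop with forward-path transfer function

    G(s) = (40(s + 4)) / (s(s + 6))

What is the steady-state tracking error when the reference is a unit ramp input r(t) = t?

G(s) has one pole at the origin.
This is a Type 1 system. Kv = lim_{s→0} s·G(s) = 160/6 = 80/3.
e_ss = 1/Kv = 1/(80/3) = 3/80 ≈ 0.03750.

e_ss = 0.03750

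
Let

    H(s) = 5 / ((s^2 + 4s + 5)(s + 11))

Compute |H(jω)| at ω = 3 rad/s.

|H(j3)| ≈ 0.03467

Substitute s = j3: numerator = 5, denominator = -80 + j120.
|H(j3)| = |5| / |-80 + j120| = 5 / 144.22 ≈ 0.03467.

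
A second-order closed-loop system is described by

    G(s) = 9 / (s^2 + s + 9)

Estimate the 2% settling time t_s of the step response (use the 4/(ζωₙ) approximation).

Comparing s^2 + s + 9 to s^2 + 2ζωₙs + ωₙ²: ωₙ = 3 rad/s and ζ = 1/(2·3) ≈ 0.1667.
ζωₙ = 1/2 = 0.5, so t_s ≈ 4/(ζωₙ) = 4/0.5 = 8 s.

t_s ≈ 8 s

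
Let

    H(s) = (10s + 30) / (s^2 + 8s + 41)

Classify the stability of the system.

The denominator s^2 + 8s + 41 factors as (s^2 + 8s + 41), giving poles at s = -4 + 5j, -4 - 5j.
Since all poles lie strictly in the left half-plane, the system is stable.

stable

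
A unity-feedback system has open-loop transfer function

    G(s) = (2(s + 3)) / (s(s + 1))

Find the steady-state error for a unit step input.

e_ss = 0

G(s) has one pole at the origin.
This is a Type 1 system; for a step input the steady-state error is zero.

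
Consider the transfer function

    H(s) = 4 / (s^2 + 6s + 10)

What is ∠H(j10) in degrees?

∠H(j10) ≈ -146.3°

At s = j10: numerator = 4, denominator = -90 + j60.
∠H = ∠num − ∠den = 0° − (146.31°) = -146.3°.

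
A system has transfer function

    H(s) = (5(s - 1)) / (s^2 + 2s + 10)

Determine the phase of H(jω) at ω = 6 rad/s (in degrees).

∠H(j6) ≈ -55.76°

At s = j6: numerator = -5 + j30, denominator = -26 + j12.
∠H = ∠num − ∠den = 99.462° − (155.22°) = -55.76°.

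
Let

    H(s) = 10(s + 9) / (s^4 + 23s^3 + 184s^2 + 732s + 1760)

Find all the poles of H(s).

The poles are the roots of the denominator s^4 + 23s^3 + 184s^2 + 732s + 1760 = 0.
Trying s = -8: the polynomial evaluates to 0, so (s + 8) is a factor.
Dividing out leaves s^3 + 15s^2 + 64s + 220 = 0.
This factors further as (s^2 + 4s + 20)(s + 11) = 0.

s = -8, -2 ± 4j, -11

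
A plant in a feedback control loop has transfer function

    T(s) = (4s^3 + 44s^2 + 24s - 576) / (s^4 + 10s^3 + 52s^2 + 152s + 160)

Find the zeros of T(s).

s = -6, -8, 3

Set the numerator to zero: 4s^3 + 44s^2 + 24s - 576 = 0, i.e. 4·(s^3 + 11s^2 + 6s - 144) = 0.
Factoring: (s + 6)(s + 8)(s - 3) = 0.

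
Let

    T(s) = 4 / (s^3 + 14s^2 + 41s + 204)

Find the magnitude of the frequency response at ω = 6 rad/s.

|T(j6)| ≈ 0.01327

Substitute s = j6: numerator = 4, denominator = -300 + j30.
|T(j6)| = |4| / |-300 + j30| = 4 / 301.50 ≈ 0.01327.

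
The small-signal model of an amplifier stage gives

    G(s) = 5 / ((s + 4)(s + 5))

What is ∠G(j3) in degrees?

At s = j3: numerator = 5, denominator = 11 + j27.
∠G = ∠num − ∠den = 0° − (67.834°) = -67.83°.

∠G(j3) ≈ -67.83°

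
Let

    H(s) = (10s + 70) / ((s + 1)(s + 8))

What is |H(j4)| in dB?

|H(j4)|_dB ≈ 6.79 dB

Substitute s = j4: numerator = 70 + j40, denominator = -8 + j36.
|H(j4)| = |70 + j40| / |-8 + j36| = 80.623 / 36.878 ≈ 2.186.
In decibels: 20·log₁₀(2.186) ≈ 6.79 dB.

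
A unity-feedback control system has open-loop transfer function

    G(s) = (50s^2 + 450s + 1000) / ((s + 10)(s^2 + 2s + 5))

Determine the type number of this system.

Type 0

The denominator has no factor of s at the origin — no free integrator — so this is a Type 0 system.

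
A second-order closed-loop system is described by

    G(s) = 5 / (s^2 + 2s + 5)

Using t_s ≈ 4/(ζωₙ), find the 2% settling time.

Comparing s^2 + 2s + 5 to s^2 + 2ζωₙs + ωₙ²: ωₙ = √5 ≈ 2.236 rad/s and ζ = 2/(2·√5) ≈ 0.4472.
ζωₙ = 2/2 = 1, so t_s ≈ 4/(ζωₙ) = 4/1 = 4 s.

t_s ≈ 4 s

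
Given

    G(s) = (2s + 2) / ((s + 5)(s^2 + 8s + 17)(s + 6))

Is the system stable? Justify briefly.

The poles can be read from the denominator factors: s = -5, -4 ± j, -6.
Since all poles lie strictly in the left half-plane, the system is stable.

stable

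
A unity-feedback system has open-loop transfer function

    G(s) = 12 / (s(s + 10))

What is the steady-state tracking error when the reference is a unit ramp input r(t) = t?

e_ss = 0.8333

G(s) has one pole at the origin.
This is a Type 1 system. Kv = lim_{s→0} s·G(s) = 12/10 = 6/5.
e_ss = 1/Kv = 1/(6/5) = 5/6 ≈ 0.8333.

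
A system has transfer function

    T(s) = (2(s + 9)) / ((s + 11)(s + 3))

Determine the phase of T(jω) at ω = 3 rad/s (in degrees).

∠T(j3) ≈ -41.82°

At s = j3: numerator = 18 + j6, denominator = 24 + j42.
∠T = ∠num − ∠den = 18.435° − (60.255°) = -41.82°.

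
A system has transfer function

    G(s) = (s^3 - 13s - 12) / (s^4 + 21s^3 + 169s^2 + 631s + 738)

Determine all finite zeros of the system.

s = -1, -3, 4

Set the numerator to zero: s^3 - 13s - 12 = 0.
Factoring: (s + 1)(s + 3)(s - 4) = 0.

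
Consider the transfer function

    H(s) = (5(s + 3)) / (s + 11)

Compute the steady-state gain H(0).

H(0) = 15/11 ≈ 1.364

Set s = 0: H(0) = (15) / (11) = 15/11.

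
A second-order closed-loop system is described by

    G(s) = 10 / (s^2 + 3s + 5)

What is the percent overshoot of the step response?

%OS ≈ 5.83%

Comparing s^2 + 3s + 5 to s^2 + 2ζωₙs + ωₙ²: ωₙ = √5 ≈ 2.236 rad/s and ζ = 3/(2·√5) ≈ 0.6708.
%OS = 100·exp(−πζ/√(1−ζ²)) = 100·exp(−π·0.6708/√(1−0.6708²)) ≈ 5.83%.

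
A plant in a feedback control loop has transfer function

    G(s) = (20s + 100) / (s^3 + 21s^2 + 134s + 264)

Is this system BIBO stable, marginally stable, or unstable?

The denominator s^3 + 21s^2 + 134s + 264 factors as (s + 4)(s + 11)(s + 6), giving poles at s = -4, -11, -6.
Since all poles lie strictly in the left half-plane, the system is stable.

stable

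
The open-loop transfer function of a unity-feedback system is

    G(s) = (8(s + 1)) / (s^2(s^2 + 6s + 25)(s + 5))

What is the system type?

The denominator has 2 factors of s at the origin (free integrators), so this is a Type 2 system.

Type 2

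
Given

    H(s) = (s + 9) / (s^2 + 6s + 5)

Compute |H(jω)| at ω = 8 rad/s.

Substitute s = j8: numerator = 9 + j8, denominator = -59 + j48.
|H(j8)| = |9 + j8| / |-59 + j48| = 12.042 / 76.059 ≈ 0.1583.

|H(j8)| ≈ 0.1583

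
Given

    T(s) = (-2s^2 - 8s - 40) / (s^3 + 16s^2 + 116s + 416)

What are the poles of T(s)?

s = -4 ± 6j, -8

The poles are the roots of the denominator s^3 + 16s^2 + 116s + 416 = 0.
Trying s = -8: the polynomial evaluates to 0, so (s + 8) is a factor.
Dividing out leaves s^2 + 8s + 52 = 0.
The quadratic formula then gives s = -4 ± 6j.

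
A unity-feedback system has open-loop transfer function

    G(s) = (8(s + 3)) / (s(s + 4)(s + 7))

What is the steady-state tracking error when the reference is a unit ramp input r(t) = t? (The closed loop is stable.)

G(s) has one pole at the origin.
This is a Type 1 system. Kv = lim_{s→0} s·G(s) = 24/28 = 6/7.
e_ss = 1/Kv = 1/(6/7) = 7/6 ≈ 1.167.

e_ss = 1.167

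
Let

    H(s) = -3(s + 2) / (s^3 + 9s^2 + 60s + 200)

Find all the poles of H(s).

s = -2 + 6j, -2 - 6j, -5

The poles are the roots of the denominator s^3 + 9s^2 + 60s + 200 = 0.
Trying s = -5: the polynomial evaluates to 0, so (s + 5) is a factor.
Dividing out leaves s^2 + 4s + 40 = 0.
The quadratic formula then gives s = -2 ± 6j.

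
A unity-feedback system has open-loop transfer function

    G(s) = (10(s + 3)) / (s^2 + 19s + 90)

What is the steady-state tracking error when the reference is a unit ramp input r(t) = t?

e_ss = ∞

G(s) has no poles at the origin.
This is a Type 0 system; Kv = lim_{s→0} s·G(s) = 0, so the steady-state error for a ramp input is infinite.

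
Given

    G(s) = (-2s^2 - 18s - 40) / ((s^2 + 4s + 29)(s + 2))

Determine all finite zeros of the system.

Set the numerator to zero: -2s^2 - 18s - 40 = 0, i.e. -2·(s^2 + 9s + 20) = 0.
Factoring: (s + 4)(s + 5) = 0.

s = -4, -5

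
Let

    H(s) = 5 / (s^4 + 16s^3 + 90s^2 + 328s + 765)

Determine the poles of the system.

The poles are the roots of the denominator s^4 + 16s^3 + 90s^2 + 328s + 765 = 0.
Trying s = -9: the polynomial evaluates to 0, so (s + 9) is a factor.
Dividing out leaves s^3 + 7s^2 + 27s + 85 = 0.
This factors further as (s^2 + 2s + 17)(s + 5) = 0.

s = -1 ± 4j, -9, -5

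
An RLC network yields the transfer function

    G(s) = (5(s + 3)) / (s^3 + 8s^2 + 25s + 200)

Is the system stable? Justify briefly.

marginally stable

The denominator s^3 + 8s^2 + 25s + 200 factors as (s^2 + 25)(s + 8), giving poles at s = ±5j, -8.
Since the simple pole(s) at s = 5j, -5j lie on the jω-axis with none in the right half-plane, the system is marginally stable.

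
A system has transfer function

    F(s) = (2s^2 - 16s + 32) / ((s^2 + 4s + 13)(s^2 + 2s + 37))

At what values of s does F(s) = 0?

s = 4, 4

Set the numerator to zero: 2s^2 - 16s + 32 = 0, i.e. 2·(s^2 - 8s + 16) = 0.
Factoring: (s - 4)^2 = 0.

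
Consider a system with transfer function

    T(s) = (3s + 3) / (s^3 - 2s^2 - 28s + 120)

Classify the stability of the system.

unstable

The denominator s^3 - 2s^2 - 28s + 120 factors as (s + 6)(s^2 - 8s + 20), giving poles at s = -6, 4 ± 2j.
Since the pole(s) at s = 4 + 2j, 4 - 2j lie in the right half-plane, the system is unstable.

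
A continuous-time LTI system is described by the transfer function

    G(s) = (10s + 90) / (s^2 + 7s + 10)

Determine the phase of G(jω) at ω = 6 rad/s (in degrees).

∠G(j6) ≈ -88.07°

At s = j6: numerator = 90 + j60, denominator = -26 + j42.
∠G = ∠num − ∠den = 33.690° − (121.76°) = -88.07°.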